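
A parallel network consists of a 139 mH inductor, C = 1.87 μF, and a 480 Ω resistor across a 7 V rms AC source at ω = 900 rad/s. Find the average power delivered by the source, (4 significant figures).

102.1 mW

X_L = ωL = 125.1 Ω
X_C = 1/(ωC) = 594.2 Ω
Parallel: admittances add. Y = 1/R + 1/(jωL) + jωC
Y = (0.002083 − j0.006311) S
|Y| = 0.006646 S → |Z| = 1/|Y| = 150.5 Ω, ∠Z = −∠Y = 71.73°
I = V/|Z| = 46.52 mA
P = VI cos φ = 7 × 0.04652 × cos(71.73°) = 102.1 mW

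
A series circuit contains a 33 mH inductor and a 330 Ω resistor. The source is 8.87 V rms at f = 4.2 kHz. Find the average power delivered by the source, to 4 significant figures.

ω = 2πf = 26390 rad/s
X_L = ωL = 870.8 Ω
Z = 330.0 + j870.8 Ω
|Z| = √(330.0² + 870.8²) = 931.3 Ω
∠Z = arctan(870.8/330.0) = 69.25°
I = V/|Z| = 9.525 mA
P = VI cos φ = 8.87 × 0.009525 × cos(69.25°) = 29.94 mW

29.94 mW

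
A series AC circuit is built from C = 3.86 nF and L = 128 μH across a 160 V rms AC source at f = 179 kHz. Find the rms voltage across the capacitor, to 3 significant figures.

ω = 2πf = 1.125e+06 rad/s
X_L = ωL = 144 Ω
X_C = 1/(ωC) = 230 Ω
Net reactance X = X_L − X_C = -86.4 Ω
Z = − j86.4 Ω
|Z| = √(0² + 86.4²) = 86.4 Ω
I = V/|Z| = 1.85 A
V_C = I·|Z_C| = 1.85 × 230 = 427 V

427 V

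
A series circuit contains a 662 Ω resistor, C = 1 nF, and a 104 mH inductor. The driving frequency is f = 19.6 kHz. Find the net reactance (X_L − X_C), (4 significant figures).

ω = 2πf = 123200 rad/s
X_L = ωL = 12810 Ω
X_C = 1/(ωC) = 8120 Ω
X = 12810 − 8120 = 4687 Ω

4687 Ω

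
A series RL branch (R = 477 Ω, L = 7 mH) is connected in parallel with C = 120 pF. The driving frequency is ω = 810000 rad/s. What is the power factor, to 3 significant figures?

0.186

X_L = ωL = 5670 Ω
X_C = 1/(ωC) = 10300 Ω
Branch 1 (R+jX_L): Z₁ = 477 + j5670 Ω, |Z₁| = 5690 Ω
Branch 2 (−jX_C): Z₂ = −j10300 Ω
Parallel: Z = Z₁Z₂/(Z₁+Z₂), |Z| = 12600 Ω, ∠Z = 79.3°
cos φ = cos(79.3°) = 0.186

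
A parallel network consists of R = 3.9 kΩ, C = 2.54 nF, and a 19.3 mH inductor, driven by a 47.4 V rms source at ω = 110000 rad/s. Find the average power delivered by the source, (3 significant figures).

576 mW

X_L = ωL = 2120 Ω
X_C = 1/(ωC) = 3580 Ω
Parallel: admittances add. Y = 1/R + 1/(jωL) + jωC
Y = (0.000256 − j0.000192) S
|Y| = 0.000320 S → |Z| = 1/|Y| = 3120 Ω, ∠Z = −∠Y = 36.8°
I = V/|Z| = 15.2 mA
P = VI cos φ = 47.4 × 0.0152 × cos(36.8°) = 576 mW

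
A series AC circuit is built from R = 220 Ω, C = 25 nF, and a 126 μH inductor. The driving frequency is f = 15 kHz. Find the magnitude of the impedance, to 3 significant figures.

ω = 2πf = 94250 rad/s
X_L = ωL = 11.9 Ω
X_C = 1/(ωC) = 424 Ω
Net reactance X = X_L − X_C = -413 Ω
Z = 220 − j413 Ω
|Z| = √(220² + 413²) = 468 Ω

468 Ω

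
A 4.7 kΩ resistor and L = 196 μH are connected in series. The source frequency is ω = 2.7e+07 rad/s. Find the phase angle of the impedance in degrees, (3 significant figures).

X_L = ωL = 5290 Ω
Z = 4700 + j5290 Ω
|Z| = √(4700² + 5290²) = 7080 Ω
∠Z = arctan(5290/4700) = 48.4°

48.4°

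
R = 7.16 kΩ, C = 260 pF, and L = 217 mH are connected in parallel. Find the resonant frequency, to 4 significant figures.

21.19 kHz

ω₀ = 1/√(LC) = 1/√(0.217 × 2.6e-10) = 133100 rad/s
f₀ = ω₀/(2π) = 21.19 kHz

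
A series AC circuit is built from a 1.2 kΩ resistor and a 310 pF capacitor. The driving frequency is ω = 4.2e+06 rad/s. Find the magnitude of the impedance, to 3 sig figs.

X_C = 1/(ωC) = 768 Ω
Z = 1200 − j768 Ω
|Z| = √(1200² + 768²) = 1420 Ω

1420 Ω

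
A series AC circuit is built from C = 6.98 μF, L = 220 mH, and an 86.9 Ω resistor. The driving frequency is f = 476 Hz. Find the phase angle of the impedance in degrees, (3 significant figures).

ω = 2πf = 2991 rad/s
X_L = ωL = 658 Ω
X_C = 1/(ωC) = 47.9 Ω
Net reactance X = X_L − X_C = 610 Ω
Z = 86.9 + j610 Ω
|Z| = √(86.9² + 610²) = 616 Ω
∠Z = arctan(610/86.9) = 81.9°

81.9°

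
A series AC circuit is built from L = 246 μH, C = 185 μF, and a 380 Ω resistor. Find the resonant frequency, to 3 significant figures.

ω₀ = 1/√(LC) = 1/√(0.000246 × 0.000185) = 4688 rad/s
f₀ = ω₀/(2π) = 746 Hz

746 Hz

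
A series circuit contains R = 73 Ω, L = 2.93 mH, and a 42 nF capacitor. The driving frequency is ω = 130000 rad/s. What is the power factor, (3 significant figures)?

X_L = ωL = 381 Ω
X_C = 1/(ωC) = 183 Ω
Net reactance X = X_L − X_C = 198 Ω
Z = 73.0 + j198 Ω
|Z| = √(73.0² + 198²) = 211 Ω
∠Z = arctan(198/73.0) = 69.7°
cos φ = cos(69.7°) = 0.346

0.346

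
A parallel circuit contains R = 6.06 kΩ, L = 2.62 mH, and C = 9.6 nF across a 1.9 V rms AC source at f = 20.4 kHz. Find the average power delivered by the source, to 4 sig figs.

595.7 μW

ω = 2πf = 128200 rad/s
X_L = ωL = 335.8 Ω
X_C = 1/(ωC) = 812.7 Ω
Parallel: admittances add. Y = 1/R + 1/(jωL) + jωC
Y = (0.0001650 − j0.001747) S
|Y| = 0.001755 S → |Z| = 1/|Y| = 569.8 Ω, ∠Z = −∠Y = 84.60°
I = V/|Z| = 3.335 mA
P = VI cos φ = 1.9 × 0.003335 × cos(84.60°) = 595.7 μW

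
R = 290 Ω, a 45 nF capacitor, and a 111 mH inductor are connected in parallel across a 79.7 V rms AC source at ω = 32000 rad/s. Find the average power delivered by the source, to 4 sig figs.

X_L = ωL = 3552 Ω
X_C = 1/(ωC) = 694.4 Ω
Parallel: admittances add. Y = 1/R + 1/(jωL) + jωC
Y = (0.003448 + j0.001158) S
|Y| = 0.003638 S → |Z| = 1/|Y| = 274.9 Ω, ∠Z = −∠Y = -18.57°
I = V/|Z| = 289.9 mA
P = VI cos φ = 79.7 × 0.2899 × cos(-18.57°) = 21.90 W

21.90 W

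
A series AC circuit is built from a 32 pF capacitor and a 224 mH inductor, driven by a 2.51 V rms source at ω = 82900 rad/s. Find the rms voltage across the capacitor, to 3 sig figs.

X_L = ωL = 18600 Ω
X_C = 1/(ωC) = 377000 Ω
Net reactance X = X_L − X_C = -358000 Ω
Z = − j358000 Ω
|Z| = √(0² + 358000²) = 358000 Ω
I = V/|Z| = 7.00 μA
V_C = I·|Z_C| = 7e-06 × 377000 = 2.64 V

2.64 V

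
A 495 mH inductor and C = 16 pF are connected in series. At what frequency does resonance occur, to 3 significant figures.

56.6 kHz

ω₀ = 1/√(LC) = 1/√(0.495 × 1.6e-11) = 355300 rad/s
f₀ = ω₀/(2π) = 56.6 kHz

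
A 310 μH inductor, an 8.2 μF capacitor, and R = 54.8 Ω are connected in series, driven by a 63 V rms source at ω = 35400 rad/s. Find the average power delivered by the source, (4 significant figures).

71.09 W

X_L = ωL = 10.97 Ω
X_C = 1/(ωC) = 3.445 Ω
Net reactance X = X_L − X_C = 7.529 Ω
Z = 54.80 + j7.529 Ω
|Z| = √(54.80² + 7.529²) = 55.31 Ω
∠Z = arctan(7.529/54.80) = 7.823°
I = V/|Z| = 1.139 A
P = VI cos φ = 63 × 1.139 × cos(7.823°) = 71.09 W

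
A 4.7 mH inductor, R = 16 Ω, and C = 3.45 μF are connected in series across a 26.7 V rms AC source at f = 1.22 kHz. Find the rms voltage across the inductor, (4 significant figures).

59.75 V

ω = 2πf = 7665 rad/s
X_L = ωL = 36.03 Ω
X_C = 1/(ωC) = 37.81 Ω
Net reactance X = X_L − X_C = -1.785 Ω
Z = 16.00 − j1.785 Ω
|Z| = √(16.00² + 1.785²) = 16.10 Ω
I = V/|Z| = 1.658 A
V_L = I·|Z_L| = 1.658 × 36.03 = 59.75 V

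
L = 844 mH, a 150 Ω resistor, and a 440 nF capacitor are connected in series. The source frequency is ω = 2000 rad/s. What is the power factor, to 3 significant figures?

X_L = ωL = 1690 Ω
X_C = 1/(ωC) = 1140 Ω
Net reactance X = X_L − X_C = 552 Ω
Z = 150 + j552 Ω
|Z| = √(150² + 552²) = 572 Ω
∠Z = arctan(552/150) = 74.8°
cos φ = cos(74.8°) = 0.262

0.262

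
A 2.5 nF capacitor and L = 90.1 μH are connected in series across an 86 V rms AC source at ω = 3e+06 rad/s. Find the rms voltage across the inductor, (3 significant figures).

X_L = ωL = 270 Ω
X_C = 1/(ωC) = 133 Ω
Net reactance X = X_L − X_C = 137 Ω
Z = j137 Ω
|Z| = √(0² + 137²) = 137 Ω
I = V/|Z| = 628 mA
V_L = I·|Z_L| = 0.628 × 270 = 170 V

170 V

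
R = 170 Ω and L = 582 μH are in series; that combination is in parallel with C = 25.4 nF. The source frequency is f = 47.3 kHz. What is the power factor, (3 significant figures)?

0.531

ω = 2πf = 297200 rad/s
X_L = ωL = 173 Ω
X_C = 1/(ωC) = 132 Ω
Branch 1 (R+jX_L): Z₁ = 170 + j173 Ω, |Z₁| = 243 Ω
Branch 2 (−jX_C): Z₂ = −j132 Ω
Parallel: Z = Z₁Z₂/(Z₁+Z₂), |Z| = 184 Ω, ∠Z = -57.9°
cos φ = cos(-57.9°) = 0.531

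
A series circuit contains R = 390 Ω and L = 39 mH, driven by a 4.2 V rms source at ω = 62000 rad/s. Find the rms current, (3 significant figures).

1.71 mA

X_L = ωL = 2420 Ω
Z = 390 + j2420 Ω
|Z| = √(390² + 2420²) = 2450 Ω
I = V/|Z| = 4.2/2450 = 1.71 mA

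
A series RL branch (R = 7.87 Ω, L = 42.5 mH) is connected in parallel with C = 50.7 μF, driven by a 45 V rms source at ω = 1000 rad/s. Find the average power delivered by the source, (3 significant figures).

8.53 W

X_L = ωL = 42.5 Ω
X_C = 1/(ωC) = 19.7 Ω
Branch 1 (R+jX_L): Z₁ = 7.87 + j42.5 Ω, |Z₁| = 43.2 Ω
Branch 2 (−jX_C): Z₂ = −j19.7 Ω
Parallel: Z = Z₁Z₂/(Z₁+Z₂), |Z| = 35.4 Ω, ∠Z = -81.4°
I = V/|Z| = 1.27 A
P = VI cos φ = 45 × 1.27 × cos(-81.4°) = 8.53 W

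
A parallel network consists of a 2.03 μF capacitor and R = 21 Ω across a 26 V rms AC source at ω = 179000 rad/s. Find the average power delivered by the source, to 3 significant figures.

X_C = 1/(ωC) = 2.75 Ω
Parallel: admittances add. Y = 1/R + jωC
Y = (0.0476 + j0.363) S
|Y| = 0.366 S → |Z| = 1/|Y| = 2.73 Ω, ∠Z = −∠Y = -82.5°
I = V/|Z| = 9.53 A
P = VI cos φ = 26 × 9.53 × cos(-82.5°) = 32.2 W

32.2 W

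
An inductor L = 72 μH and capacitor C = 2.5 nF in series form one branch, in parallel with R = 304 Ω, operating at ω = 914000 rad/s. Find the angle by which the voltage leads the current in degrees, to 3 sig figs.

-39.3°

X_L = ωL = 65.8 Ω
X_C = 1/(ωC) = 438 Ω
Branch 1: Z₁ = R = 304 Ω
Branch 2 (series LC): Z₂ = j(X_L − X_C) = −j372 Ω
Parallel: Z = Z₁Z₂/(Z₁+Z₂), |Z| = 235 Ω, ∠Z = -39.3°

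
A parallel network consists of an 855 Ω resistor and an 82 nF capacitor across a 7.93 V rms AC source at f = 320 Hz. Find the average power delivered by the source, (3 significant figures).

ω = 2πf = 2011 rad/s
X_C = 1/(ωC) = 6070 Ω
Parallel: admittances add. Y = 1/R + jωC
Y = (0.00117 + j0.000165) S
|Y| = 0.00118 S → |Z| = 1/|Y| = 847 Ω, ∠Z = −∠Y = -8.02°
I = V/|Z| = 9.37 mA
P = VI cos φ = 7.93 × 0.00937 × cos(-8.02°) = 73.5 mW

73.5 mW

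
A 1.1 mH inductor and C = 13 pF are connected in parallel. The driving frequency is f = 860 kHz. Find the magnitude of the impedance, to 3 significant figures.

10200 Ω

ω = 2πf = 5.404e+06 rad/s
X_L = ωL = 5940 Ω
X_C = 1/(ωC) = 14200 Ω
Parallel: admittances add. Y = 1/(jωL) + jωC
Y = (0 − j9.8e-05) S
|Y| = 9.8e-05 S → |Z| = 1/|Y| = 10200 Ω, ∠Z = −∠Y = 90.0°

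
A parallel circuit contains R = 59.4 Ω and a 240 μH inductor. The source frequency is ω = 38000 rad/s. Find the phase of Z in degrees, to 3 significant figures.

X_L = ωL = 9.12 Ω
Parallel: admittances add. Y = 1/R + 1/(jωL)
Y = (0.0168 − j0.110) S
|Y| = 0.111 S → |Z| = 1/|Y| = 9.01 Ω, ∠Z = −∠Y = 81.3°

81.3°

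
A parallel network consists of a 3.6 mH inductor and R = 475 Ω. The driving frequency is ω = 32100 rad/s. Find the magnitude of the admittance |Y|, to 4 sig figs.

X_L = ωL = 115.6 Ω
Parallel: admittances add. Y = 1/R + 1/(jωL)
Y = (0.002105 − j0.008654) S
|Y| = 0.008906 S → |Z| = 1/|Y| = 112.3 Ω, ∠Z = −∠Y = 76.33°

8.906 mS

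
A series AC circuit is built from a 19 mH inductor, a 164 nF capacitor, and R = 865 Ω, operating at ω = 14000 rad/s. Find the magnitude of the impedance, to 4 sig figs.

881.5 Ω

X_L = ωL = 266.0 Ω
X_C = 1/(ωC) = 435.5 Ω
Net reactance X = X_L − X_C = -169.5 Ω
Z = 865.0 − j169.5 Ω
|Z| = √(865.0² + 169.5²) = 881.5 Ω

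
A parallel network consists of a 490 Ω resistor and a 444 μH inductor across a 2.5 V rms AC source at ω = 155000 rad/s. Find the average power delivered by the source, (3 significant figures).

X_L = ωL = 68.8 Ω
Parallel: admittances add. Y = 1/R + 1/(jωL)
Y = (0.00204 − j0.0145) S
|Y| = 0.0147 S → |Z| = 1/|Y| = 68.2 Ω, ∠Z = −∠Y = 82.0°
I = V/|Z| = 36.7 mA
P = VI cos φ = 2.5 × 0.0367 × cos(82.0°) = 12.8 mW

12.8 mW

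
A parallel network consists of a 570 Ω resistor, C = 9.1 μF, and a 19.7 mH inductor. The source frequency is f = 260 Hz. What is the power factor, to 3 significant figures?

ω = 2πf = 1634 rad/s
X_L = ωL = 32.2 Ω
X_C = 1/(ωC) = 67.3 Ω
Parallel: admittances add. Y = 1/R + 1/(jωL) + jωC
Y = (0.00175 − j0.0162) S
|Y| = 0.0163 S → |Z| = 1/|Y| = 61.3 Ω, ∠Z = −∠Y = 83.8°
cos φ = cos(83.8°) = 0.108

0.108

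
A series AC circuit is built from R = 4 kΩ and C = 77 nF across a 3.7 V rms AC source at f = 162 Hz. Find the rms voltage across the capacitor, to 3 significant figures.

3.53 V

ω = 2πf = 1018 rad/s
X_C = 1/(ωC) = 12800 Ω
Z = 4000 − j12800 Ω
|Z| = √(4000² + 12800²) = 13400 Ω
I = V/|Z| = 277 μA
V_C = I·|Z_C| = 0.000277 × 12800 = 3.53 V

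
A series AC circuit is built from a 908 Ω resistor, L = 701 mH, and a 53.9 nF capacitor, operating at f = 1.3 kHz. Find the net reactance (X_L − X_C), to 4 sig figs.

3454 Ω

ω = 2πf = 8168 rad/s
X_L = ωL = 5726 Ω
X_C = 1/(ωC) = 2271 Ω
X = 5726 − 2271 = 3454 Ω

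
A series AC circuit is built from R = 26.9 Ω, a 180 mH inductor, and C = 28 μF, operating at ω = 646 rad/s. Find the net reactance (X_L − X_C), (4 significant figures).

60.99 Ω

X_L = ωL = 116.3 Ω
X_C = 1/(ωC) = 55.29 Ω
X = 116.3 − 55.29 = 60.99 Ω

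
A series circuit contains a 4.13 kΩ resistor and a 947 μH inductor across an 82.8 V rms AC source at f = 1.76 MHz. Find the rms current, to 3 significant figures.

7.36 mA

ω = 2πf = 1.106e+07 rad/s
X_L = ωL = 10500 Ω
Z = 4130 + j10500 Ω
|Z| = √(4130² + 10500²) = 11300 Ω
I = V/|Z| = 82.8/11300 = 7.36 mA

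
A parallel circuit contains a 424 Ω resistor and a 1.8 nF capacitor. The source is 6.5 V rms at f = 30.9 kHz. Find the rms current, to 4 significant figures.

15.50 mA

ω = 2πf = 194200 rad/s
X_C = 1/(ωC) = 2861 Ω
Parallel: admittances add. Y = 1/R + jωC
Y = (0.002358 + j0.0003495) S
|Y| = 0.002384 S → |Z| = 1/|Y| = 419.4 Ω, ∠Z = −∠Y = -8.429°
I = V/|Z| = 6.5/419.4 = 15.50 mA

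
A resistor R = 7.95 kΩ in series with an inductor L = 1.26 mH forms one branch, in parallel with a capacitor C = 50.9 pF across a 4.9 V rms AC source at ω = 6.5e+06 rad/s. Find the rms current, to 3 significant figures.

1.35 mA

X_L = ωL = 8190 Ω
X_C = 1/(ωC) = 3020 Ω
Branch 1 (R+jX_L): Z₁ = 7950 + j8190 Ω, |Z₁| = 11400 Ω
Branch 2 (−jX_C): Z₂ = −j3020 Ω
Parallel: Z = Z₁Z₂/(Z₁+Z₂), |Z| = 3640 Ω, ∠Z = -77.2°
I = V/|Z| = 4.9/3640 = 1.35 mA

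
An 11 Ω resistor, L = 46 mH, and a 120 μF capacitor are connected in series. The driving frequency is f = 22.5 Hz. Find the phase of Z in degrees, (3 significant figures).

-78.2°

ω = 2πf = 141.4 rad/s
X_L = ωL = 6.50 Ω
X_C = 1/(ωC) = 58.9 Ω
Net reactance X = X_L − X_C = -52.4 Ω
Z = 11.0 − j52.4 Ω
|Z| = √(11.0² + 52.4²) = 53.6 Ω
∠Z = arctan(-52.4/11.0) = -78.2°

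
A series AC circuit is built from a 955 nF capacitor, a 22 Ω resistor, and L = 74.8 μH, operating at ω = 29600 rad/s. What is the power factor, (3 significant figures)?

X_L = ωL = 2.21 Ω
X_C = 1/(ωC) = 35.4 Ω
Net reactance X = X_L − X_C = -33.2 Ω
Z = 22.0 − j33.2 Ω
|Z| = √(22.0² + 33.2²) = 39.8 Ω
∠Z = arctan(-33.2/22.0) = -56.4°
cos φ = cos(-56.4°) = 0.553

0.553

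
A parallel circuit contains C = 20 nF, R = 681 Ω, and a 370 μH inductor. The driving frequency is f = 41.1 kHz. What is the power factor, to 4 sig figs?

0.2670

ω = 2πf = 258200 rad/s
X_L = ωL = 95.55 Ω
X_C = 1/(ωC) = 193.6 Ω
Parallel: admittances add. Y = 1/R + 1/(jωL) + jωC
Y = (0.001468 − j0.005301) S
|Y| = 0.005501 S → |Z| = 1/|Y| = 181.8 Ω, ∠Z = −∠Y = 74.52°
cos φ = cos(74.52°) = 0.2670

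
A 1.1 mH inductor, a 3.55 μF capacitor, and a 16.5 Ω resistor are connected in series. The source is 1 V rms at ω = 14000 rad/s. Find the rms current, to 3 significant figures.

58.3 mA

X_L = ωL = 15.4 Ω
X_C = 1/(ωC) = 20.1 Ω
Net reactance X = X_L − X_C = -4.72 Ω
Z = 16.5 − j4.72 Ω
|Z| = √(16.5² + 4.72²) = 17.2 Ω
I = V/|Z| = 1/17.2 = 58.3 mA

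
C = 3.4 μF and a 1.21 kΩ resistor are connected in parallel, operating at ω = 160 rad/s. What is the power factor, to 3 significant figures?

X_C = 1/(ωC) = 1840 Ω
Parallel: admittances add. Y = 1/R + jωC
Y = (0.000826 + j0.000544) S
|Y| = 0.000989 S → |Z| = 1/|Y| = 1010 Ω, ∠Z = −∠Y = -33.4°
cos φ = cos(-33.4°) = 0.835

0.835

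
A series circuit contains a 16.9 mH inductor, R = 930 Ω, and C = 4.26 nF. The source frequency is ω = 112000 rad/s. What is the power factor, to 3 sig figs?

0.977

X_L = ωL = 1890 Ω
X_C = 1/(ωC) = 2100 Ω
Net reactance X = X_L − X_C = -203 Ω
Z = 930 − j203 Ω
|Z| = √(930² + 203²) = 952 Ω
∠Z = arctan(-203/930) = -12.3°
cos φ = cos(-12.3°) = 0.977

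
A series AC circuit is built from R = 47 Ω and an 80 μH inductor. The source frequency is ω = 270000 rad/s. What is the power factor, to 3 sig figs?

0.909

X_L = ωL = 21.6 Ω
Z = 47.0 + j21.6 Ω
|Z| = √(47.0² + 21.6²) = 51.7 Ω
∠Z = arctan(21.6/47.0) = 24.7°
cos φ = cos(24.7°) = 0.909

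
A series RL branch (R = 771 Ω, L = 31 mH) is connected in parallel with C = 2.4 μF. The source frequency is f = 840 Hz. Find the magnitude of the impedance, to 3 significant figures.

ω = 2πf = 5278 rad/s
X_L = ωL = 164 Ω
X_C = 1/(ωC) = 78.9 Ω
Branch 1 (R+jX_L): Z₁ = 771 + j164 Ω, |Z₁| = 788 Ω
Branch 2 (−jX_C): Z₂ = −j78.9 Ω
Parallel: Z = Z₁Z₂/(Z₁+Z₂), |Z| = 80.2 Ω, ∠Z = -84.3°

80.2 Ω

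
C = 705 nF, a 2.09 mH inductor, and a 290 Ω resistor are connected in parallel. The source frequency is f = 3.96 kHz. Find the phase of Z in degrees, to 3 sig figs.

ω = 2πf = 24880 rad/s
X_L = ωL = 52.0 Ω
X_C = 1/(ωC) = 57.0 Ω
Parallel: admittances add. Y = 1/R + 1/(jωL) + jωC
Y = (0.00345 − j0.00169) S
|Y| = 0.00384 S → |Z| = 1/|Y| = 260 Ω, ∠Z = −∠Y = 26.1°

26.1°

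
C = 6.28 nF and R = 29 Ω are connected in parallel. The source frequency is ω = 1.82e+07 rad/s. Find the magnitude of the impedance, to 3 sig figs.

8.38 Ω

X_C = 1/(ωC) = 8.75 Ω
Parallel: admittances add. Y = 1/R + jωC
Y = (0.0345 + j0.114) S
|Y| = 0.119 S → |Z| = 1/|Y| = 8.38 Ω, ∠Z = −∠Y = -73.2°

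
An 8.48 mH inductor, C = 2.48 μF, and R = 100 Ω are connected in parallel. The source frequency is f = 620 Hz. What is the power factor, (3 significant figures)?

ω = 2πf = 3896 rad/s
X_L = ωL = 33.0 Ω
X_C = 1/(ωC) = 104 Ω
Parallel: admittances add. Y = 1/R + 1/(jωL) + jωC
Y = (0.0100 − j0.0206) S
|Y| = 0.0229 S → |Z| = 1/|Y| = 43.7 Ω, ∠Z = −∠Y = 64.1°
cos φ = cos(64.1°) = 0.437

0.437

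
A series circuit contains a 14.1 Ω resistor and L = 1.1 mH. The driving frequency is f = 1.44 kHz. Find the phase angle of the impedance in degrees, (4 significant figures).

ω = 2πf = 9048 rad/s
X_L = ωL = 9.953 Ω
Z = 14.10 + j9.953 Ω
|Z| = √(14.10² + 9.953²) = 17.26 Ω
∠Z = arctan(9.953/14.10) = 35.22°

35.22°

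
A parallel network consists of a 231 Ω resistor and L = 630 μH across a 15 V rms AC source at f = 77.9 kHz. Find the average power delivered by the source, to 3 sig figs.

ω = 2πf = 489500 rad/s
X_L = ωL = 308 Ω
Parallel: admittances add. Y = 1/R + 1/(jωL)
Y = (0.00433 − j0.00324) S
|Y| = 0.00541 S → |Z| = 1/|Y| = 185 Ω, ∠Z = −∠Y = 36.8°
I = V/|Z| = 81.1 mA
P = VI cos φ = 15 × 0.0811 × cos(36.8°) = 974 mW

974 mW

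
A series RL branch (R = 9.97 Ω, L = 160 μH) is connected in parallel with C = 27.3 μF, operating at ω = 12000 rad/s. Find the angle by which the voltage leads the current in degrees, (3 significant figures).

-72.6°

X_L = ωL = 1.92 Ω
X_C = 1/(ωC) = 3.05 Ω
Branch 1 (R+jX_L): Z₁ = 9.97 + j1.92 Ω, |Z₁| = 10.2 Ω
Branch 2 (−jX_C): Z₂ = −j3.05 Ω
Parallel: Z = Z₁Z₂/(Z₁+Z₂), |Z| = 3.09 Ω, ∠Z = -72.6°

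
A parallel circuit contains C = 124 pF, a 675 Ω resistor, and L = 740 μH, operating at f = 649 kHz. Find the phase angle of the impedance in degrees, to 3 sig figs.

-6.71°

ω = 2πf = 4.078e+06 rad/s
X_L = ωL = 3020 Ω
X_C = 1/(ωC) = 1980 Ω
Parallel: admittances add. Y = 1/R + 1/(jωL) + jωC
Y = (0.00148 + j0.000174) S
|Y| = 0.00149 S → |Z| = 1/|Y| = 670 Ω, ∠Z = −∠Y = -6.71°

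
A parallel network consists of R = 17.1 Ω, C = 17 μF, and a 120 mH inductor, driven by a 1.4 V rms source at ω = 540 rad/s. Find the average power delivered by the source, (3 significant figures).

X_L = ωL = 64.8 Ω
X_C = 1/(ωC) = 109 Ω
Parallel: admittances add. Y = 1/R + 1/(jωL) + jωC
Y = (0.0585 − j0.00625) S
|Y| = 0.0588 S → |Z| = 1/|Y| = 17.0 Ω, ∠Z = −∠Y = 6.10°
I = V/|Z| = 82.3 mA
P = VI cos φ = 1.4 × 0.0823 × cos(6.10°) = 115 mW

115 mW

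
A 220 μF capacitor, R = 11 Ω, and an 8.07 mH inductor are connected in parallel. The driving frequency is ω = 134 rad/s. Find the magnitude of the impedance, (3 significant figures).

1.11 Ω

X_L = ωL = 1.08 Ω
X_C = 1/(ωC) = 33.9 Ω
Parallel: admittances add. Y = 1/R + 1/(jωL) + jωC
Y = (0.0909 − j0.895) S
|Y| = 0.900 S → |Z| = 1/|Y| = 1.11 Ω, ∠Z = −∠Y = 84.2°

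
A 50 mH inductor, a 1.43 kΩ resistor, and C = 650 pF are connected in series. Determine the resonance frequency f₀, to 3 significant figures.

ω₀ = 1/√(LC) = 1/√(0.05 × 6.5e-10) = 175400 rad/s
f₀ = ω₀/(2π) = 27.9 kHz

27.9 kHz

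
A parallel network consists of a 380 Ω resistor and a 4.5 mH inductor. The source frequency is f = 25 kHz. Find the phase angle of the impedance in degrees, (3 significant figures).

28.3°

ω = 2πf = 157100 rad/s
X_L = ωL = 707 Ω
Parallel: admittances add. Y = 1/R + 1/(jωL)
Y = (0.00263 − j0.00141) S
|Y| = 0.00299 S → |Z| = 1/|Y| = 335 Ω, ∠Z = −∠Y = 28.3°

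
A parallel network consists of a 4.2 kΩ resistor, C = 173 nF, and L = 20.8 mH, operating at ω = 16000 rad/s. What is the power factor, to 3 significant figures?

X_L = ωL = 333 Ω
X_C = 1/(ωC) = 361 Ω
Parallel: admittances add. Y = 1/R + 1/(jωL) + jωC
Y = (0.000238 − j0.000237) S
|Y| = 0.000336 S → |Z| = 1/|Y| = 2980 Ω, ∠Z = −∠Y = 44.8°
cos φ = cos(44.8°) = 0.709

0.709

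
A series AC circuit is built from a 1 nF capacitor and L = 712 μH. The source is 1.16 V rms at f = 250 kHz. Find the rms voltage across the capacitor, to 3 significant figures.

ω = 2πf = 1.571e+06 rad/s
X_L = ωL = 1120 Ω
X_C = 1/(ωC) = 637 Ω
Net reactance X = X_L − X_C = 482 Ω
Z = j482 Ω
|Z| = √(0² + 482²) = 482 Ω
I = V/|Z| = 2.41 mA
V_C = I·|Z_C| = 0.00241 × 637 = 1.53 V

1.53 V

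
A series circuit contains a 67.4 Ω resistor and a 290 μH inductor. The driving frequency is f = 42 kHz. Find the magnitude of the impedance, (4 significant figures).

102.0 Ω

ω = 2πf = 263900 rad/s
X_L = ωL = 76.53 Ω
Z = 67.40 + j76.53 Ω
|Z| = √(67.40² + 76.53²) = 102.0 Ω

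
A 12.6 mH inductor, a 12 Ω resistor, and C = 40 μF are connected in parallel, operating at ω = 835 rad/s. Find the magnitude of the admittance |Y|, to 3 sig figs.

X_L = ωL = 10.5 Ω
X_C = 1/(ωC) = 29.9 Ω
Parallel: admittances add. Y = 1/R + 1/(jωL) + jωC
Y = (0.0833 − j0.0616) S
|Y| = 0.104 S → |Z| = 1/|Y| = 9.65 Ω, ∠Z = −∠Y = 36.5°

104 mS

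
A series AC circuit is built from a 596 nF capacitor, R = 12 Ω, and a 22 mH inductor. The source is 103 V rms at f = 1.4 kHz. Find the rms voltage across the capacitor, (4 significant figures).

ω = 2πf = 8796 rad/s
X_L = ωL = 193.5 Ω
X_C = 1/(ωC) = 190.7 Ω
Net reactance X = X_L − X_C = 2.780 Ω
Z = 12.00 + j2.780 Ω
|Z| = √(12.00² + 2.780²) = 12.32 Ω
I = V/|Z| = 8.362 A
V_C = I·|Z_C| = 8.362 × 190.7 = 1595 V

1595 V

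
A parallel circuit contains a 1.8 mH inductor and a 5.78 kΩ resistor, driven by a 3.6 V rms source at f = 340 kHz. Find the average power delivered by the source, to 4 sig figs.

2.242 mW

ω = 2πf = 2.136e+06 rad/s
X_L = ωL = 3845 Ω
Parallel: admittances add. Y = 1/R + 1/(jωL)
Y = (0.0001730 − j0.0002601) S
|Y| = 0.0003123 S → |Z| = 1/|Y| = 3202 Ω, ∠Z = −∠Y = 56.37°
I = V/|Z| = 1.124 mA
P = VI cos φ = 3.6 × 0.001124 × cos(56.37°) = 2.242 mW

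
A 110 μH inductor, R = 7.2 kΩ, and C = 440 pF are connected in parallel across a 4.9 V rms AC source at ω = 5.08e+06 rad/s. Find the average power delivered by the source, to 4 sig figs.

X_L = ωL = 558.8 Ω
X_C = 1/(ωC) = 447.4 Ω
Parallel: admittances add. Y = 1/R + 1/(jωL) + jωC
Y = (0.0001389 + j0.0004457) S
|Y| = 0.0004668 S → |Z| = 1/|Y| = 2142 Ω, ∠Z = −∠Y = -72.69°
I = V/|Z| = 2.287 mA
P = VI cos φ = 4.9 × 0.002287 × cos(-72.69°) = 3.335 mW

3.335 mW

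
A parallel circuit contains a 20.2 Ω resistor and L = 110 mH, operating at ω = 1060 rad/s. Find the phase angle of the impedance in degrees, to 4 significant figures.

9.828°

X_L = ωL = 116.6 Ω
Parallel: admittances add. Y = 1/R + 1/(jωL)
Y = (0.04950 − j0.008576) S
|Y| = 0.05024 S → |Z| = 1/|Y| = 19.90 Ω, ∠Z = −∠Y = 9.828°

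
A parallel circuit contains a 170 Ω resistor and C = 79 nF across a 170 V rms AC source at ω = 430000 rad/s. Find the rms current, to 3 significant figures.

X_C = 1/(ωC) = 29.4 Ω
Parallel: admittances add. Y = 1/R + jωC
Y = (0.00588 + j0.0340) S
|Y| = 0.0345 S → |Z| = 1/|Y| = 29.0 Ω, ∠Z = −∠Y = -80.2°
I = V/|Z| = 170/29.0 = 5.86 A

5.86 A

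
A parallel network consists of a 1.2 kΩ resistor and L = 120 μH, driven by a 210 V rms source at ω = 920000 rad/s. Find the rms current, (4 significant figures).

1.910 A

X_L = ωL = 110.4 Ω
Parallel: admittances add. Y = 1/R + 1/(jωL)
Y = (0.0008333 − j0.009058) S
|Y| = 0.009096 S → |Z| = 1/|Y| = 109.9 Ω, ∠Z = −∠Y = 84.74°
I = V/|Z| = 210/109.9 = 1.910 A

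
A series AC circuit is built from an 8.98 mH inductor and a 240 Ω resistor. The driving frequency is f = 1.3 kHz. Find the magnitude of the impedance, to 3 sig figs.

ω = 2πf = 8168 rad/s
X_L = ωL = 73.3 Ω
Z = 240 + j73.3 Ω
|Z| = √(240² + 73.3²) = 251 Ω

251 Ω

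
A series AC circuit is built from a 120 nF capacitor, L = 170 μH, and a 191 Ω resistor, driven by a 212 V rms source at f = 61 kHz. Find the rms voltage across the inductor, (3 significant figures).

ω = 2πf = 383300 rad/s
X_L = ωL = 65.2 Ω
X_C = 1/(ωC) = 21.7 Ω
Net reactance X = X_L − X_C = 43.4 Ω
Z = 191 + j43.4 Ω
|Z| = √(191² + 43.4²) = 196 Ω
I = V/|Z| = 1.08 A
V_L = I·|Z_L| = 1.08 × 65.2 = 70.5 V

70.5 V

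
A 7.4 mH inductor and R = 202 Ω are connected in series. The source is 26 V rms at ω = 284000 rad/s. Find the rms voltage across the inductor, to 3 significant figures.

25.9 V

X_L = ωL = 2100 Ω
Z = 202 + j2100 Ω
|Z| = √(202² + 2100²) = 2110 Ω
I = V/|Z| = 12.3 mA
V_L = I·|Z_L| = 0.0123 × 2100 = 25.9 V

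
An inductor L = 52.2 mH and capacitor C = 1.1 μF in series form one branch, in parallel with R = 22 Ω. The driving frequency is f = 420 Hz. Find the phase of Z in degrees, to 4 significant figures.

-6.074°

ω = 2πf = 2639 rad/s
X_L = ωL = 137.8 Ω
X_C = 1/(ωC) = 344.5 Ω
Branch 1: Z₁ = R = 22.00 Ω
Branch 2 (series LC): Z₂ = j(X_L − X_C) = −j206.7 Ω
Parallel: Z = Z₁Z₂/(Z₁+Z₂), |Z| = 21.88 Ω, ∠Z = -6.074°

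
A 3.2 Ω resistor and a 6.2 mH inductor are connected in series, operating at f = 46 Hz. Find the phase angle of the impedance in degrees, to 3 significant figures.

ω = 2πf = 289.0 rad/s
X_L = ωL = 1.79 Ω
Z = 3.20 + j1.79 Ω
|Z| = √(3.20² + 1.79²) = 3.67 Ω
∠Z = arctan(1.79/3.20) = 29.2°

29.2°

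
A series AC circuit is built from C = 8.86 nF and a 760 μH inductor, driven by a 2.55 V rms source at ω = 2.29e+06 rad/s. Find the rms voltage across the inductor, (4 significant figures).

X_L = ωL = 1740 Ω
X_C = 1/(ωC) = 49.29 Ω
Net reactance X = X_L − X_C = 1691 Ω
Z = j1691 Ω
|Z| = √(0² + 1691²) = 1691 Ω
I = V/|Z| = 1.508 mA
V_L = I·|Z_L| = 0.001508 × 1740 = 2.624 V

2.624 V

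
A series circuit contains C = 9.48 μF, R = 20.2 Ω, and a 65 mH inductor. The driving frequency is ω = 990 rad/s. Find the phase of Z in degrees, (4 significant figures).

-64.42°

X_L = ωL = 64.35 Ω
X_C = 1/(ωC) = 106.6 Ω
Net reactance X = X_L − X_C = -42.20 Ω
Z = 20.20 − j42.20 Ω
|Z| = √(20.20² + 42.20²) = 46.79 Ω
∠Z = arctan(-42.20/20.20) = -64.42°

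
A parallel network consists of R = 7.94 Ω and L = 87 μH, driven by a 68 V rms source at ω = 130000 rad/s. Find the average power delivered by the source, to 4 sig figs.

X_L = ωL = 11.31 Ω
Parallel: admittances add. Y = 1/R + 1/(jωL)
Y = (0.1259 − j0.08842) S
|Y| = 0.1539 S → |Z| = 1/|Y| = 6.498 Ω, ∠Z = −∠Y = 35.07°
I = V/|Z| = 10.46 A
P = VI cos φ = 68 × 10.46 × cos(35.07°) = 582.4 W

582.4 W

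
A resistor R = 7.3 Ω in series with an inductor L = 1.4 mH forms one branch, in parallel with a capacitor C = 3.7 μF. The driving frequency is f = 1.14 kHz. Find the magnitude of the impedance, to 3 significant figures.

ω = 2πf = 7163 rad/s
X_L = ωL = 10.0 Ω
X_C = 1/(ωC) = 37.7 Ω
Branch 1 (R+jX_L): Z₁ = 7.30 + j10.0 Ω, |Z₁| = 12.4 Ω
Branch 2 (−jX_C): Z₂ = −j37.7 Ω
Parallel: Z = Z₁Z₂/(Z₁+Z₂), |Z| = 16.3 Ω, ∠Z = 39.2°

16.3 Ω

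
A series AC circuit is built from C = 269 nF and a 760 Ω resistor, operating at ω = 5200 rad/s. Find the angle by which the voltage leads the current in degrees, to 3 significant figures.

X_C = 1/(ωC) = 715 Ω
Z = 760 − j715 Ω
|Z| = √(760² + 715²) = 1040 Ω
∠Z = arctan(-715/760) = -43.2°

-43.2°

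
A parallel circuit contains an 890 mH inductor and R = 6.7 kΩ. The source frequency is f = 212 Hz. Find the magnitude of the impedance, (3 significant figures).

ω = 2πf = 1332 rad/s
X_L = ωL = 1190 Ω
Parallel: admittances add. Y = 1/R + 1/(jωL)
Y = (0.000149 − j0.000844) S
|Y| = 0.000857 S → |Z| = 1/|Y| = 1170 Ω, ∠Z = −∠Y = 80.0°

1170 Ω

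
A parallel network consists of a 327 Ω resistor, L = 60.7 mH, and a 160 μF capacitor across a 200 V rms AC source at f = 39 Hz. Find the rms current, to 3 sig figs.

ω = 2πf = 245.0 rad/s
X_L = ωL = 14.9 Ω
X_C = 1/(ωC) = 25.5 Ω
Parallel: admittances add. Y = 1/R + 1/(jωL) + jωC
Y = (0.00306 − j0.0280) S
|Y| = 0.0282 S → |Z| = 1/|Y| = 35.5 Ω, ∠Z = −∠Y = 83.8°
I = V/|Z| = 200/35.5 = 5.64 A

5.64 A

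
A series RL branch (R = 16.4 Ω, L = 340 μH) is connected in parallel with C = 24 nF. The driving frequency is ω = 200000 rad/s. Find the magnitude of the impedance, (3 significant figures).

103 Ω

X_L = ωL = 68.0 Ω
X_C = 1/(ωC) = 208 Ω
Branch 1 (R+jX_L): Z₁ = 16.4 + j68.0 Ω, |Z₁| = 69.9 Ω
Branch 2 (−jX_C): Z₂ = −j208 Ω
Parallel: Z = Z₁Z₂/(Z₁+Z₂), |Z| = 103 Ω, ∠Z = 69.8°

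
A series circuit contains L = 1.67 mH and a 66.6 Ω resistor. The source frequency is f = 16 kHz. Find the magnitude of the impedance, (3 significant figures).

ω = 2πf = 100500 rad/s
X_L = ωL = 168 Ω
Z = 66.6 + j168 Ω
|Z| = √(66.6² + 168²) = 181 Ω

181 Ω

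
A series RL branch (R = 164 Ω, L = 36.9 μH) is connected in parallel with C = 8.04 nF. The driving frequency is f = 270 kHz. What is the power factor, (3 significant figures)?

0.417

ω = 2πf = 1.696e+06 rad/s
X_L = ωL = 62.6 Ω
X_C = 1/(ωC) = 73.3 Ω
Branch 1 (R+jX_L): Z₁ = 164 + j62.6 Ω, |Z₁| = 176 Ω
Branch 2 (−jX_C): Z₂ = −j73.3 Ω
Parallel: Z = Z₁Z₂/(Z₁+Z₂), |Z| = 78.3 Ω, ∠Z = -65.4°
cos φ = cos(-65.4°) = 0.417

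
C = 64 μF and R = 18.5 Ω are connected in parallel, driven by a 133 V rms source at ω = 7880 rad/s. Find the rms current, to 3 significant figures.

X_C = 1/(ωC) = 1.98 Ω
Parallel: admittances add. Y = 1/R + jωC
Y = (0.0541 + j0.504) S
|Y| = 0.507 S → |Z| = 1/|Y| = 1.97 Ω, ∠Z = −∠Y = -83.9°
I = V/|Z| = 133/1.97 = 67.5 A

67.5 A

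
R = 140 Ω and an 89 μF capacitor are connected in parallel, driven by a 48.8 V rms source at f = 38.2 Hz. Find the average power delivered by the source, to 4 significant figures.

ω = 2πf = 240.0 rad/s
X_C = 1/(ωC) = 46.81 Ω
Parallel: admittances add. Y = 1/R + jωC
Y = (0.007143 + j0.02136) S
|Y| = 0.02252 S → |Z| = 1/|Y| = 44.40 Ω, ∠Z = −∠Y = -71.51°
I = V/|Z| = 1.099 A
P = VI cos φ = 48.8 × 1.099 × cos(-71.51°) = 17.01 W

17.01 W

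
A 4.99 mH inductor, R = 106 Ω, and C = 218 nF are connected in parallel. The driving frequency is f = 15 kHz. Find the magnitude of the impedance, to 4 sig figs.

ω = 2πf = 94250 rad/s
X_L = ωL = 470.3 Ω
X_C = 1/(ωC) = 48.67 Ω
Parallel: admittances add. Y = 1/R + 1/(jωL) + jωC
Y = (0.009434 + j0.01842) S
|Y| = 0.02070 S → |Z| = 1/|Y| = 48.32 Ω, ∠Z = −∠Y = -62.88°

48.32 Ω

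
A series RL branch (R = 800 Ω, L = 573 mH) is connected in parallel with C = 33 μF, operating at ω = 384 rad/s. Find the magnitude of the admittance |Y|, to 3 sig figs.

12.4 mS

X_L = ωL = 220 Ω
X_C = 1/(ωC) = 78.9 Ω
Branch 1 (R+jX_L): Z₁ = 800 + j220 Ω, |Z₁| = 830 Ω
Branch 2 (−jX_C): Z₂ = −j78.9 Ω
Parallel: Z = Z₁Z₂/(Z₁+Z₂), |Z| = 80.6 Ω, ∠Z = -84.6°
|Y| = 1/|Z| = 12.4 mS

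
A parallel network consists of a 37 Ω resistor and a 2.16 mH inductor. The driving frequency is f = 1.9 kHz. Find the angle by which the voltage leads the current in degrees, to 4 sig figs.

55.13°

ω = 2πf = 11940 rad/s
X_L = ωL = 25.79 Ω
Parallel: admittances add. Y = 1/R + 1/(jωL)
Y = (0.02703 − j0.03878) S
|Y| = 0.04727 S → |Z| = 1/|Y| = 21.16 Ω, ∠Z = −∠Y = 55.13°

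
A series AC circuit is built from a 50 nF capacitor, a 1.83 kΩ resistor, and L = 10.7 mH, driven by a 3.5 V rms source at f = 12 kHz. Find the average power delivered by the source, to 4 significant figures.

ω = 2πf = 75400 rad/s
X_L = ωL = 806.8 Ω
X_C = 1/(ωC) = 265.3 Ω
Net reactance X = X_L − X_C = 541.5 Ω
Z = 1830 + j541.5 Ω
|Z| = √(1830² + 541.5²) = 1908 Ω
∠Z = arctan(541.5/1830) = 16.48°
I = V/|Z| = 1.834 mA
P = VI cos φ = 3.5 × 0.001834 × cos(16.48°) = 6.155 mW

6.155 mW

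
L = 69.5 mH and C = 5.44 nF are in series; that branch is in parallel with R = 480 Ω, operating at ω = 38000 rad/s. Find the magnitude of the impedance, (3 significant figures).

469 Ω

X_L = ωL = 2640 Ω
X_C = 1/(ωC) = 4840 Ω
Branch 1: Z₁ = R = 480 Ω
Branch 2 (series LC): Z₂ = j(X_L − X_C) = −j2200 Ω
Parallel: Z = Z₁Z₂/(Z₁+Z₂), |Z| = 469 Ω, ∠Z = -12.3°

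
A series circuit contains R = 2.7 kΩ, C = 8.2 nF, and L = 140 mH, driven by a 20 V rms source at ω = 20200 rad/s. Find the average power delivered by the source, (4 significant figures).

61.40 mW

X_L = ωL = 2828 Ω
X_C = 1/(ωC) = 6037 Ω
Net reactance X = X_L − X_C = -3209 Ω
Z = 2700 − j3209 Ω
|Z| = √(2700² + 3209²) = 4194 Ω
∠Z = arctan(-3209/2700) = -49.92°
I = V/|Z| = 4.769 mA
P = VI cos φ = 20 × 0.004769 × cos(-49.92°) = 61.40 mW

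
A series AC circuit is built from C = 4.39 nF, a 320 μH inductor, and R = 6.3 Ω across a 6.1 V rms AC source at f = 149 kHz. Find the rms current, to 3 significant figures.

ω = 2πf = 936200 rad/s
X_L = ωL = 300 Ω
X_C = 1/(ωC) = 243 Ω
Net reactance X = X_L − X_C = 56.3 Ω
Z = 6.30 + j56.3 Ω
|Z| = √(6.30² + 56.3²) = 56.6 Ω
I = V/|Z| = 6.1/56.6 = 108 mA

108 mA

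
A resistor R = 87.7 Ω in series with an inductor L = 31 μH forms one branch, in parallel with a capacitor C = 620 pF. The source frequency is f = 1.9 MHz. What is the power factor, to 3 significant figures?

0.124

ω = 2πf = 1.194e+07 rad/s
X_L = ωL = 370 Ω
X_C = 1/(ωC) = 135 Ω
Branch 1 (R+jX_L): Z₁ = 87.7 + j370 Ω, |Z₁| = 380 Ω
Branch 2 (−jX_C): Z₂ = −j135 Ω
Parallel: Z = Z₁Z₂/(Z₁+Z₂), |Z| = 205 Ω, ∠Z = -82.9°
cos φ = cos(-82.9°) = 0.124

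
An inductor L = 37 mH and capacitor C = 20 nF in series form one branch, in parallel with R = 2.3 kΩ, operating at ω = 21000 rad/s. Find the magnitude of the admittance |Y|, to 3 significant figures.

760 μS

X_L = ωL = 777 Ω
X_C = 1/(ωC) = 2380 Ω
Branch 1: Z₁ = R = 2300 Ω
Branch 2 (series LC): Z₂ = j(X_L − X_C) = −j1600 Ω
Parallel: Z = Z₁Z₂/(Z₁+Z₂), |Z| = 1320 Ω, ∠Z = -55.1°
|Y| = 1/|Z| = 760 μS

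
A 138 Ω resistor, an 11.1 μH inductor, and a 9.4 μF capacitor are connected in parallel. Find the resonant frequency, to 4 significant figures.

ω₀ = 1/√(LC) = 1/√(1.11e-05 × 9.4e-06) = 97900 rad/s
f₀ = ω₀/(2π) = 15.58 kHz

15.58 kHz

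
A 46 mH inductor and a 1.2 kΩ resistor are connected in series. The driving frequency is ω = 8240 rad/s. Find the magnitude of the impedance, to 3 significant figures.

X_L = ωL = 379 Ω
Z = 1200 + j379 Ω
|Z| = √(1200² + 379²) = 1260 Ω

1260 Ω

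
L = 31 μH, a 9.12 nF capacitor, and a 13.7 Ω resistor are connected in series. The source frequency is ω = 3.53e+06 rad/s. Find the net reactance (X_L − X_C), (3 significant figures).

78.4 Ω

X_L = ωL = 109 Ω
X_C = 1/(ωC) = 31.1 Ω
X = 109 − 31.1 = 78.4 Ω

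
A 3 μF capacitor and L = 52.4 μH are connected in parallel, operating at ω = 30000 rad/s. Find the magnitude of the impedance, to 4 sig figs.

1.831 Ω

X_L = ωL = 1.572 Ω
X_C = 1/(ωC) = 11.11 Ω
Parallel: admittances add. Y = 1/(jωL) + jωC
Y = (0 − j0.5461) S
|Y| = 0.5461 S → |Z| = 1/|Y| = 1.831 Ω, ∠Z = −∠Y = 90.00°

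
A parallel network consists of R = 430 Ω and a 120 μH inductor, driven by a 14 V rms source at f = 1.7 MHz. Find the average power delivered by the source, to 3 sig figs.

456 mW

ω = 2πf = 1.068e+07 rad/s
X_L = ωL = 1280 Ω
Parallel: admittances add. Y = 1/R + 1/(jωL)
Y = (0.00233 − j0.000780) S
|Y| = 0.00245 S → |Z| = 1/|Y| = 408 Ω, ∠Z = −∠Y = 18.5°
I = V/|Z| = 34.3 mA
P = VI cos φ = 14 × 0.0343 × cos(18.5°) = 456 mW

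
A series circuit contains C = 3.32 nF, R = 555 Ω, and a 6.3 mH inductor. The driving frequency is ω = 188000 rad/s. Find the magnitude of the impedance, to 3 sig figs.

695 Ω

X_L = ωL = 1180 Ω
X_C = 1/(ωC) = 1600 Ω
Net reactance X = X_L − X_C = -418 Ω
Z = 555 − j418 Ω
|Z| = √(555² + 418²) = 695 Ω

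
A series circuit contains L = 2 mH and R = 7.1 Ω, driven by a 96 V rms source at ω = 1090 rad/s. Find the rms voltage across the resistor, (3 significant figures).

X_L = ωL = 2.18 Ω
Z = 7.10 + j2.18 Ω
|Z| = √(7.10² + 2.18²) = 7.43 Ω
I = V/|Z| = 12.9 A
V_R = I·|Z_R| = 12.9 × 7.10 = 91.8 V

91.8 V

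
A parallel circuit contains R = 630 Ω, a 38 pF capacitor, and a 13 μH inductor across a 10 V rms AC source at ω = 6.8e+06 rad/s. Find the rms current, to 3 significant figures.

112 mA

X_L = ωL = 88.4 Ω
X_C = 1/(ωC) = 3870 Ω
Parallel: admittances add. Y = 1/R + 1/(jωL) + jωC
Y = (0.00159 − j0.0111) S
|Y| = 0.0112 S → |Z| = 1/|Y| = 89.5 Ω, ∠Z = −∠Y = 81.8°
I = V/|Z| = 10/89.5 = 112 mA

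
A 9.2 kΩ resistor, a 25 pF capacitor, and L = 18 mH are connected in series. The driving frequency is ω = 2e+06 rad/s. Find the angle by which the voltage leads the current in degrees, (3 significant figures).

X_L = ωL = 36000 Ω
X_C = 1/(ωC) = 20000 Ω
Net reactance X = X_L − X_C = 16000 Ω
Z = 9200 + j16000 Ω
|Z| = √(9200² + 16000²) = 18500 Ω
∠Z = arctan(16000/9200) = 60.1°

60.1°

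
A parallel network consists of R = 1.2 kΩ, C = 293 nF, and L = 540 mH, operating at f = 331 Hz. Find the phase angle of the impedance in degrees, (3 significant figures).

ω = 2πf = 2080 rad/s
X_L = ωL = 1120 Ω
X_C = 1/(ωC) = 1640 Ω
Parallel: admittances add. Y = 1/R + 1/(jωL) + jωC
Y = (0.000833 − j0.000281) S
|Y| = 0.000879 S → |Z| = 1/|Y| = 1140 Ω, ∠Z = −∠Y = 18.6°

18.6°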